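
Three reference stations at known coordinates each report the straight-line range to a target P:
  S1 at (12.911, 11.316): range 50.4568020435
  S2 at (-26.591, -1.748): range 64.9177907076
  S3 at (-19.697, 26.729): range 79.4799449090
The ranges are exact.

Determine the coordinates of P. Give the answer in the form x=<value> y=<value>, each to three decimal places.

eq1: (x − 12.911)² + (y − 11.316)² = 50.4568020435²
eq2: (x + 26.591)² + (y + 1.748)² = 64.9177907076²
eq3: (x + 19.697)² + (y − 26.729)² = 79.4799449090²
eq3−eq2, eq3−eq1 (x²,y² cancel):
  -13.788·x − 56.954·y = 1710.467627
  65.216·x − 30.826·y = 2963.507297
det = -13.788·-30.826 − -56.954·65.216 = 4139.340952
x = (1710.467627·-30.826 − -56.954·2963.507297) / 4139.340952 = 28.037487
y = (-13.788·2963.507297 − 1710.467627·65.216) / 4139.340952 = -36.820039

x=28.037 y=-36.820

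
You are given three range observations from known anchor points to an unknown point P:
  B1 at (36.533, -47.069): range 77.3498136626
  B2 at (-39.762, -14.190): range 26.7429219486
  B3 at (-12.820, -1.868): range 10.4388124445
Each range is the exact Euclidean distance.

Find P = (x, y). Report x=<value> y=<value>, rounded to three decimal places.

eq1: (x − 36.533)² + (y + 47.069)² = 77.3498136626²
eq2: (x + 39.762)² + (y + 14.190)² = 26.7429219486²
eq3: (x + 12.820)² + (y + 1.868)² = 10.4388124445²
eq2−eq1, eq2−eq3 (x²,y² cancel):
  152.590·x − 65.758·y = -3500.031693
  53.884·x + 24.644·y = -1008.315851
det = 152.590·24.644 − -65.758·53.884 = 7303.732032
x = (-3500.031693·24.644 − -65.758·-1008.315851) / 7303.732032 = -20.887899
y = (152.590·-1008.315851 − -3500.031693·53.884) / 7303.732032 = 4.756033

x=-20.888 y=4.756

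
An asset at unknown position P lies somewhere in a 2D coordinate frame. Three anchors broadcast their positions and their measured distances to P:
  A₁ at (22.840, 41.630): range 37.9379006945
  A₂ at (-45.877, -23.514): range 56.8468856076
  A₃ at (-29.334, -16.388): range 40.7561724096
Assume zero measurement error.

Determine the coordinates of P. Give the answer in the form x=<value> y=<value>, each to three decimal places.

eq1: (x − 22.840)² + (y − 41.630)² = 37.9379006945²
eq2: (x + 45.877)² + (y + 23.514)² = 56.8468856076²
eq3: (x + 29.334)² + (y + 16.388)² = 40.7561724096²
eq2−eq1, eq2−eq3 (x²,y² cancel):
  137.434·x + 130.288·y = 1389.399269
  33.086·x + 14.252·y = 41.945589
det = 137.434·14.252 − 130.288·33.086 = -2351.999400
x = (1389.399269·14.252 − 130.288·41.945589) / -2351.999400 = -6.095542
y = (137.434·41.945589 − 1389.399269·33.086) / -2351.999400 = 17.093930

x=-6.096 y=17.094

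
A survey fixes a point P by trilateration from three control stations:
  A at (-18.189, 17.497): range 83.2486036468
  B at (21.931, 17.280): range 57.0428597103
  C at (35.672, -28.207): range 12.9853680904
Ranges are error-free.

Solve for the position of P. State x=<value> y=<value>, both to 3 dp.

eq1: (x + 18.189)² + (y − 17.497)² = 83.2486036468²
eq2: (x − 21.931)² + (y − 17.280)² = 57.0428597103²
eq3: (x − 35.672)² + (y + 28.207)² = 12.9853680904²
eq1−eq2, eq1−eq3 (x²,y² cancel):
  80.240·x − 0.434·y = 3819.024596
  107.722·x − 91.408·y = 8192.851928
det = 80.240·-91.408 − -0.434·107.722 = -7287.826572
x = (3819.024596·-91.408 − -0.434·8192.851928) / -7287.826572 = 47.412449
y = (80.240·8192.851928 − 3819.024596·107.722) / -7287.826572 = -33.755121

x=47.412 y=-33.755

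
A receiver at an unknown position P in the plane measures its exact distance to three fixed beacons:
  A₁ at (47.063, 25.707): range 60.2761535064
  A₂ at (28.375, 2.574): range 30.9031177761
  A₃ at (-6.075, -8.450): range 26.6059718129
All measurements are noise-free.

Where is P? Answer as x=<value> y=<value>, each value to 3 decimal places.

x=14.661 y=-25.120

eq1: (x − 47.063)² + (y − 25.707)² = 60.2761535064²
eq2: (x − 28.375)² + (y − 2.574)² = 30.9031177761²
eq3: (x + 6.075)² + (y + 8.450)² = 26.6059718129²
eq2−eq1, eq2−eq3 (x²,y² cancel):
  37.376·x + 46.266·y = -614.202276
  -68.900·x − 22.048·y = -456.333024
det = 37.376·-22.048 − 46.266·-68.900 = 2363.661352
x = (-614.202276·-22.048 − 46.266·-456.333024) / 2363.661352 = 14.661422
y = (37.376·-456.333024 − -614.202276·-68.900) / 2363.661352 = -25.119690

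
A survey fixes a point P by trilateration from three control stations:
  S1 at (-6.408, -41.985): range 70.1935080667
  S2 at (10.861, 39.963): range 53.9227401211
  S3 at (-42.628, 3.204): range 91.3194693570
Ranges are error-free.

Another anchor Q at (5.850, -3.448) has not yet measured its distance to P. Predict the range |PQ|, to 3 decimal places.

43.113

eq1: (x + 6.408)² + (y + 41.985)² = 70.1935080667²
eq2: (x − 10.861)² + (y − 39.963)² = 53.9227401211²
eq3: (x + 42.628)² + (y − 3.204)² = 91.3194693570²
eq3−eq2, eq3−eq1 (x²,y² cancel):
  106.978·x + 73.518·y = 5319.174271
  72.440·x − 90.378·y = 3388.507598
det = 106.978·-90.378 − 73.518·72.440 = -14994.101604
x = (5319.174271·-90.378 − 73.518·3388.507598) / -14994.101604 = 48.675983
y = (106.978·3388.507598 − 5319.174271·72.440) / -14994.101604 = 1.522280
|P − Q| = √((48.675983 − 5.850)² + (1.522280 − -3.448)²) = 43.113438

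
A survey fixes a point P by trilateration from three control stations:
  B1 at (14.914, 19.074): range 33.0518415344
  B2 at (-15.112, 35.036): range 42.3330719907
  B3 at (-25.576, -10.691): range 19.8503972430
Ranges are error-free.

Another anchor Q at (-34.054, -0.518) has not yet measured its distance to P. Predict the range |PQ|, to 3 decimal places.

28.452

eq1: (x − 14.914)² + (y − 19.074)² = 33.0518415344²
eq2: (x + 15.112)² + (y − 35.036)² = 42.3330719907²
eq3: (x + 25.576)² + (y + 10.691)² = 19.8503972430²
eq1−eq2, eq1−eq3 (x²,y² cancel):
  -60.052·x + 31.924·y = 169.984213
  -80.980·x − 59.530·y = 880.570343
det = -60.052·-59.530 − 31.924·-80.980 = 6160.101080
x = (169.984213·-59.530 − 31.924·880.570343) / 6160.101080 = -6.206146
y = (-60.052·880.570343 − 169.984213·-80.980) / 6160.101080 = -6.349683
|P − Q| = √((-6.206146 − -34.054)² + (-6.349683 − -0.518)²) = 28.451915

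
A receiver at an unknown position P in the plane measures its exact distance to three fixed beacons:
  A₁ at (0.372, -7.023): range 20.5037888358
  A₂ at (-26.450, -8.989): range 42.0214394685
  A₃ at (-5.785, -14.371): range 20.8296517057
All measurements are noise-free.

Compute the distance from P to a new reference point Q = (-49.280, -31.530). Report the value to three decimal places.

62.996

eq1: (x − 0.372)² + (y + 7.023)² = 20.5037888358²
eq2: (x + 26.450)² + (y + 8.989)² = 42.0214394685²
eq3: (x + 5.785)² + (y + 14.371)² = 20.8296517057²
eq2−eq1, eq2−eq3 (x²,y² cancel):
  53.644·x + 3.932·y = 614.452310
  41.330·x − 10.764·y = 791.514230
det = 53.644·-10.764 − 3.932·41.330 = -739.933576
x = (614.452310·-10.764 − 3.932·791.514230) / -739.933576 = 13.144692
y = (53.644·791.514230 − 614.452310·41.330) / -739.933576 = -23.062442
|P − Q| = √((13.144692 − -49.280)² + (-23.062442 − -31.530)²) = 62.996362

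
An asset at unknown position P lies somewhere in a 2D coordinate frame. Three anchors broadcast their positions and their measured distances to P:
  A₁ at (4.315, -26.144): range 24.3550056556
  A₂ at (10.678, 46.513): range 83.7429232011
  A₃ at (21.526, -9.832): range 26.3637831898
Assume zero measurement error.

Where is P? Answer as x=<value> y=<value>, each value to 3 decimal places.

eq1: (x − 4.315)² + (y + 26.144)² = 24.3550056556²
eq2: (x − 10.678)² + (y − 46.513)² = 83.7429232011²
eq3: (x − 21.526)² + (y + 9.832)² = 26.3637831898²
eq3−eq2, eq3−eq1 (x²,y² cancel):
  -21.696·x + 112.690·y = -4600.386169
  -34.422·x − 32.624·y = 243.973825
det = -21.696·-32.624 − 112.690·-34.422 = 4586.825484
x = (-4600.386169·-32.624 − 112.690·243.973825) / 4586.825484 = 26.726456
y = (-21.696·243.973825 − -4600.386169·-34.422) / 4586.825484 = -35.677780

x=26.726 y=-35.678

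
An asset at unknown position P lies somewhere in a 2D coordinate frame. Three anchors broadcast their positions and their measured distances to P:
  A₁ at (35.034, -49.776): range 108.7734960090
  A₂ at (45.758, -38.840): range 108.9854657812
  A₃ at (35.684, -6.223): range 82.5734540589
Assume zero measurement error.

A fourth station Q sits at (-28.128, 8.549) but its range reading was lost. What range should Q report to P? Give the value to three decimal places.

24.289

eq1: (x − 35.034)² + (y + 49.776)² = 108.7734960090²
eq2: (x − 45.758)² + (y + 38.840)² = 108.9854657812²
eq3: (x − 35.684)² + (y + 6.223)² = 82.5734540589²
eq2−eq1, eq2−eq3 (x²,y² cancel):
  -21.448·x − 21.872·y = 148.849486
  -20.148·x + 65.234·y = 2769.189857
det = -21.448·65.234 − -21.872·-20.148 = -1839.815888
x = (148.849486·65.234 − -21.872·2769.189857) / -1839.815888 = -38.198261
y = (-21.448·2769.189857 − 148.849486·-20.148) / -1839.815888 = 30.652287
|P − Q| = √((-38.198261 − -28.128)² + (30.652287 − 8.549)²) = 24.289205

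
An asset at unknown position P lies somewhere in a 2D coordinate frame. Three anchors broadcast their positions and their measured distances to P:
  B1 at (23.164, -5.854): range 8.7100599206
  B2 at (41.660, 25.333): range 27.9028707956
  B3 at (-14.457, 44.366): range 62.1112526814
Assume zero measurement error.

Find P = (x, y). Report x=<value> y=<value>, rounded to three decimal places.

x=29.322 y=0.306

eq1: (x − 23.164)² + (y + 5.854)² = 8.7100599206²
eq2: (x − 41.660)² + (y − 25.333)² = 27.9028707956²
eq3: (x + 14.457)² + (y − 44.366)² = 62.1112526814²
eq1−eq2, eq1−eq3 (x²,y² cancel):
  36.992·x + 62.374·y = 1103.771222
  -75.242·x + 100.440·y = -2175.435973
det = 36.992·100.440 − 62.374·-75.242 = 8408.620988
x = (1103.771222·100.440 − 62.374·-2175.435973) / 8408.620988 = 29.321505
y = (36.992·-2175.435973 − 1103.771222·-75.242) / 8408.620988 = 0.306379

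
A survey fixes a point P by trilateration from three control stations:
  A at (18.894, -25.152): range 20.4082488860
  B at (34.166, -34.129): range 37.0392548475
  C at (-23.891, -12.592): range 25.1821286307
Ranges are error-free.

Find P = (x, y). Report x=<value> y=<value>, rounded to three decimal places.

eq1: (x − 18.894)² + (y + 25.152)² = 20.4082488860²
eq2: (x − 34.166)² + (y + 34.129)² = 37.0392548475²
eq3: (x + 23.891)² + (y + 12.592)² = 25.1821286307²
eq3−eq2, eq3−eq1 (x²,y² cancel):
  116.114·x − 43.074·y = 864.999055
  85.570·x − 25.120·y = 477.910975
det = 116.114·-25.120 − -43.074·85.570 = 769.058500
x = (864.999055·-25.120 − -43.074·477.910975) / 769.058500 = -1.486544
y = (116.114·477.910975 − 864.999055·85.570) / 769.058500 = -24.088953

x=-1.487 y=-24.089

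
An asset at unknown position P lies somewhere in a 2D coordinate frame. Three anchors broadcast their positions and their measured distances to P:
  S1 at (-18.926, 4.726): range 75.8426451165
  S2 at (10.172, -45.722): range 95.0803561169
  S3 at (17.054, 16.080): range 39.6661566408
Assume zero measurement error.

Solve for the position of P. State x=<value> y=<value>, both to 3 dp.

x=47.211 y=41.847

eq1: (x + 18.926)² + (y − 4.726)² = 75.8426451165²
eq2: (x − 10.172)² + (y + 45.722)² = 95.0803561169²
eq3: (x − 17.054)² + (y − 16.080)² = 39.6661566408²
eq2−eq3, eq2−eq1 (x²,y² cancel):
  13.764·x + 123.604·y = 5822.304585
  -58.196·x + 100.896·y = 1474.724985
det = 13.764·100.896 − 123.604·-58.196 = 8581.990928
x = (5822.304585·100.896 − 123.604·1474.724985) / 8581.990928 = 47.211112
y = (13.764·1474.724985 − 5822.304585·-58.196) / 8581.990928 = 41.847277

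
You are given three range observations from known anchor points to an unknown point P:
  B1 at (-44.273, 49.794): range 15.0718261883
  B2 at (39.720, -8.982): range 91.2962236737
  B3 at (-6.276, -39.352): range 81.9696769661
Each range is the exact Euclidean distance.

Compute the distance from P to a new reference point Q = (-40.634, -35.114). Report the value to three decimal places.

eq1: (x + 44.273)² + (y − 49.794)² = 15.0718261883²
eq2: (x − 39.720)² + (y + 8.982)² = 91.2962236737²
eq3: (x + 6.276)² + (y + 39.352)² = 81.9696769661²
eq1−eq3, eq1−eq2 (x²,y² cancel):
  75.994·x − 178.292·y = -9343.440882
  167.986·x − 117.552·y = -10889.026753
det = 75.994·-117.552 − -178.292·167.986 = 21017.313224
x = (-9343.440882·-117.552 − -178.292·-10889.026753) / 21017.313224 = -40.113890
y = (75.994·-10889.026753 − -9343.440882·167.986) / 21017.313224 = 35.307394
|P − Q| = √((-40.113890 − -40.634)² + (35.307394 − -35.114)²) = 70.423315

70.423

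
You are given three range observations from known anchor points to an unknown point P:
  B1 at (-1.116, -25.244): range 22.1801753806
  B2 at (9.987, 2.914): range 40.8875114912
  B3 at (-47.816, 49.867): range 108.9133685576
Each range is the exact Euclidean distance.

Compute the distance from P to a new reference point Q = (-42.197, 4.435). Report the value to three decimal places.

72.839

eq1: (x + 1.116)² + (y + 25.244)² = 22.1801753806²
eq2: (x − 9.987)² + (y − 2.914)² = 40.8875114912²
eq3: (x + 47.816)² + (y − 49.867)² = 108.9133685576²
eq1−eq3, eq1−eq2 (x²,y² cancel):
  -93.400·x + 150.222·y = -7235.579118
  22.206·x + 56.316·y = -1710.101843
det = -93.400·56.316 − 150.222·22.206 = -8595.744132
x = (-7235.579118·56.316 − 150.222·-1710.101843) / -8595.744132 = 17.518431
y = (-93.400·-1710.101843 − -7235.579118·22.206) / -8595.744132 = -37.273885
|P − Q| = √((17.518431 − -42.197)² + (-37.273885 − 4.435)²) = 72.839302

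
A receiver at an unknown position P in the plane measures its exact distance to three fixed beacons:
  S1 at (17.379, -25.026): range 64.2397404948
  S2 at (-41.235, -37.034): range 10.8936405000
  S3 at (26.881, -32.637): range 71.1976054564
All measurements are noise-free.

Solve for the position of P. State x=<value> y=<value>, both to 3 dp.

x=-42.676 y=-47.832

eq1: (x − 17.379)² + (y + 25.026)² = 64.2397404948²
eq2: (x + 41.235)² + (y + 37.034)² = 10.8936405000²
eq3: (x − 26.881)² + (y + 32.637)² = 71.1976054564²
eq1−eq2, eq1−eq3 (x²,y² cancel):
  -117.228·x − 24.016·y = 6151.584919
  19.004·x − 15.222·y = -82.923151
det = -117.228·-15.222 − -24.016·19.004 = 2240.844680
x = (6151.584919·-15.222 − -24.016·-82.923151) / 2240.844680 = -42.676277
y = (-117.228·-82.923151 − 6151.584919·19.004) / 2240.844680 = -47.831876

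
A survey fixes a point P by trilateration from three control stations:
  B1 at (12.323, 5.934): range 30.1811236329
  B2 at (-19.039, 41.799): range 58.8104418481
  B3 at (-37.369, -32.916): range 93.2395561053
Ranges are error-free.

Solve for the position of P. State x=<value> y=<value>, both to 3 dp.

x=36.856 y=23.513

eq1: (x − 12.323)² + (y − 5.934)² = 30.1811236329²
eq2: (x + 19.039)² + (y − 41.799)² = 58.8104418481²
eq3: (x + 37.369)² + (y + 32.916)² = 93.2395561053²
eq1−eq3, eq1−eq2 (x²,y² cancel):
  -99.384·x − 77.700·y = -5489.878067
  -62.724·x + 71.730·y = -625.196610
det = -99.384·71.730 − -77.700·-62.724 = -12002.469120
x = (-5489.878067·71.730 − -77.700·-625.196610) / -12002.469120 = 36.856311
y = (-99.384·-625.196610 − -5489.878067·-62.724) / -12002.469120 = 23.512876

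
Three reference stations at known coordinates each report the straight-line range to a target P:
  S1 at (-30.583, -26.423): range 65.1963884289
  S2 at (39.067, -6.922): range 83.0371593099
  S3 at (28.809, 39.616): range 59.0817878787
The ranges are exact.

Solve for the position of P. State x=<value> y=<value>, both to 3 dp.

eq1: (x + 30.583)² + (y + 26.423)² = 65.1963884289²
eq2: (x − 39.067)² + (y + 6.922)² = 83.0371593099²
eq3: (x − 28.809)² + (y − 39.616)² = 59.0817878787²
eq2−eq3, eq2−eq1 (x²,y² cancel):
  -20.516·x + 93.076·y = 4229.753531
  -139.300·x − 39.002·y = 2703.951007
det = -20.516·-39.002 − 93.076·-139.300 = 13765.651832
x = (4229.753531·-39.002 − 93.076·2703.951007) / 13765.651832 = -30.266768
y = (-20.516·2703.951007 − 4229.753531·-139.300) / 13765.651832 = 38.772621

x=-30.267 y=38.773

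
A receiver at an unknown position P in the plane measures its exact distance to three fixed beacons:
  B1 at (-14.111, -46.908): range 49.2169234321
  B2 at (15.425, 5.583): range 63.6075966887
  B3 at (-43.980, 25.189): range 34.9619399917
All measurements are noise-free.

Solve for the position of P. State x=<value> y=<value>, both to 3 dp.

x=-46.321 y=-9.695

eq1: (x + 14.111)² + (y + 46.908)² = 49.2169234321²
eq2: (x − 15.425)² + (y − 5.583)² = 63.6075966887²
eq3: (x + 43.980)² + (y − 25.189)² = 34.9619399917²
eq3−eq2, eq3−eq1 (x²,y² cancel):
  118.810·x − 39.212·y = -5123.214716
  59.738·x − 144.194·y = -1369.213640
det = 118.810·-144.194 − -39.212·59.738 = -14789.242684
x = (-5123.214716·-144.194 − -39.212·-1369.213640) / -14789.242684 = -46.320642
y = (118.810·-1369.213640 − -5123.214716·59.738) / -14789.242684 = -9.694501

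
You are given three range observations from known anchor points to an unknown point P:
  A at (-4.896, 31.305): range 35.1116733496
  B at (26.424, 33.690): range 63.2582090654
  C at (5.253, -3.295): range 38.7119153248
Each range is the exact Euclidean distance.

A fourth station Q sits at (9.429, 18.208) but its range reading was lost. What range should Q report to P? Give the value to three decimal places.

42.168

eq1: (x + 4.896)² + (y − 31.305)² = 35.1116733496²
eq2: (x − 26.424)² + (y − 33.690)² = 63.2582090654²
eq3: (x − 5.253)² + (y + 3.295)² = 38.7119153248²
eq2−eq3, eq2−eq1 (x²,y² cancel):
  -42.342·x − 73.970·y = 708.195784
  -62.640·x − 4.770·y = 1939.501374
det = -42.342·-4.770 − -73.970·-62.640 = -4431.509460
x = (708.195784·-4.770 − -73.970·1939.501374) / -4431.509460 = -31.611536
y = (-42.342·1939.501374 − 708.195784·-62.640) / -4431.509460 = 8.521021
|P − Q| = √((-31.611536 − 9.429)² + (8.521021 − 18.208)²) = 42.168272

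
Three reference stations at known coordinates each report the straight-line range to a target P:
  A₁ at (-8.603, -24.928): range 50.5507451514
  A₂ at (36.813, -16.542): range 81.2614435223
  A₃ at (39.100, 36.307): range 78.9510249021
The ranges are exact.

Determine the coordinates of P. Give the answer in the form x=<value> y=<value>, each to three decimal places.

x=-37.363 y=16.644

eq1: (x + 8.603)² + (y + 24.928)² = 50.5507451514²
eq2: (x − 36.813)² + (y + 16.542)² = 81.2614435223²
eq3: (x − 39.100)² + (y − 36.307)² = 78.9510249021²
eq3−eq2, eq3−eq1 (x²,y² cancel):
  -4.574·x − 105.698·y = -1588.331386
  -95.406·x − 122.470·y = 1526.295042
det = -4.574·-122.470 − -105.698·-95.406 = -9524.045608
x = (-1588.331386·-122.470 − -105.698·1526.295042) / -9524.045608 = -37.363248
y = (-4.574·1526.295042 − -1588.331386·-95.406) / -9524.045608 = 16.643937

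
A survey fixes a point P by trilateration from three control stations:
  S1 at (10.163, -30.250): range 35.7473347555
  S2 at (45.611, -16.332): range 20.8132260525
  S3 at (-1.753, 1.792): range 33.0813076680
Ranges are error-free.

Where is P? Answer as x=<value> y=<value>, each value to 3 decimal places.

eq1: (x − 10.163)² + (y + 30.250)² = 35.7473347555²
eq2: (x − 45.611)² + (y + 16.332)² = 20.8132260525²
eq3: (x + 1.753)² + (y − 1.792)² = 33.0813076680²
eq1−eq3, eq1−eq2 (x²,y² cancel):
  -23.832·x + 64.084·y = -828.565771
  70.896·x + 27.836·y = 2173.430039
det = -23.832·27.836 − 64.084·70.896 = -5206.686816
x = (-828.565771·27.836 − 64.084·2173.430039) / -5206.686816 = 31.180298
y = (-23.832·2173.430039 − -828.565771·70.896) / -5206.686816 = -1.333826

x=31.180 y=-1.334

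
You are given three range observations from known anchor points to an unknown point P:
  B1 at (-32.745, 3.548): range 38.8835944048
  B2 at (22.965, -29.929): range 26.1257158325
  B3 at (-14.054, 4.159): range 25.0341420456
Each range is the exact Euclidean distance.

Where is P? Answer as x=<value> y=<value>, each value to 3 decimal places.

eq1: (x + 32.745)² + (y − 3.548)² = 38.8835944048²
eq2: (x − 22.965)² + (y + 29.929)² = 26.1257158325²
eq3: (x + 14.054)² + (y − 4.159)² = 25.0341420456²
eq1−eq3, eq1−eq2 (x²,y² cancel):
  37.382·x + 1.222·y = 15.214514
  111.420·x − 66.954·y = 1167.693823
det = 37.382·-66.954 − 1.222·111.420 = -2639.029668
x = (15.214514·-66.954 − 1.222·1167.693823) / -2639.029668 = 0.926702
y = (37.382·1167.693823 − 15.214514·111.420) / -2639.029668 = -15.898089

x=0.927 y=-15.898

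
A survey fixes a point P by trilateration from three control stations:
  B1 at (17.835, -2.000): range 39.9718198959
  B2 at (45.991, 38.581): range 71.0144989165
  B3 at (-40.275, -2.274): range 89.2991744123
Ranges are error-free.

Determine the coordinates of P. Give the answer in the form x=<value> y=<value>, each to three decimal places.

eq1: (x − 17.835)² + (y + 2.000)² = 39.9718198959²
eq2: (x − 45.991)² + (y − 38.581)² = 71.0144989165²
eq3: (x + 40.275)² + (y + 2.274)² = 89.2991744123²
eq3−eq2, eq3−eq1 (x²,y² cancel):
  172.532·x + 81.710·y = 4907.702435
  116.220·x + 0.548·y = 5071.436689
det = 172.532·0.548 − 81.710·116.220 = -9401.788664
x = (4907.702435·0.548 − 81.710·5071.436689) / -9401.788664 = 43.789292
y = (172.532·5071.436689 − 4907.702435·116.220) / -9401.788664 = -32.399360

x=43.789 y=-32.399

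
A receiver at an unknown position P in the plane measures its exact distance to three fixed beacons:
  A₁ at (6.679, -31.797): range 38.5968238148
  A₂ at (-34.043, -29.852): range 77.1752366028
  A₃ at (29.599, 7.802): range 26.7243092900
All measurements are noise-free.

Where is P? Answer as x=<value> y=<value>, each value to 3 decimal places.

eq1: (x − 6.679)² + (y + 31.797)² = 38.5968238148²
eq2: (x + 34.043)² + (y + 29.852)² = 77.1752366028²
eq3: (x − 29.599)² + (y − 7.802)² = 26.7243092900²
eq3−eq2, eq3−eq1 (x²,y² cancel):
  -127.284·x − 75.308·y = -4128.732690
  -45.840·x − 79.198·y = -656.839857
det = -127.284·-79.198 − -75.308·-45.840 = 6628.519512
x = (-4128.732690·-79.198 − -75.308·-656.839857) / 6628.519512 = 41.867882
y = (-127.284·-656.839857 − -4128.732690·-45.840) / 6628.519512 = -15.939593

x=41.868 y=-15.940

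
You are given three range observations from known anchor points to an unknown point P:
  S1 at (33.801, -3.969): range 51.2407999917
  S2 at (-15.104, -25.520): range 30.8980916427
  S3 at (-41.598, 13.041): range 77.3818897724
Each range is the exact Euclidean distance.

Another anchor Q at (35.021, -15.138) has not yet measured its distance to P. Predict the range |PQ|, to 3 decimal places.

42.977

eq1: (x − 33.801)² + (y + 3.969)² = 51.2407999917²
eq2: (x + 15.104)² + (y + 25.520)² = 30.8980916427²
eq3: (x + 41.598)² + (y − 13.041)² = 77.3818897724²
eq3−eq1, eq3−eq2 (x²,y² cancel):
  150.798·x − 34.020·y = 2620.136558
  52.988·x − 77.122·y = 4012.204729
det = 150.798·-77.122 − -34.020·52.988 = -9827.191596
x = (2620.136558·-77.122 − -34.020·4012.204729) / -9827.191596 = 6.672808
y = (150.798·4012.204729 − 2620.136558·52.988) / -9827.191596 = -47.439459
|P − Q| = √((6.672808 − 35.021)² + (-47.439459 − -15.138)²) = 42.976787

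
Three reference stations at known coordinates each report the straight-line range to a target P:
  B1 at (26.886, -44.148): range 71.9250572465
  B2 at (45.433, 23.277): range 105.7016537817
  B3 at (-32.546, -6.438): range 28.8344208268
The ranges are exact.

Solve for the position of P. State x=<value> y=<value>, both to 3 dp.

eq1: (x − 26.886)² + (y + 44.148)² = 71.9250572465²
eq2: (x − 45.433)² + (y − 23.277)² = 105.7016537817²
eq3: (x + 32.546)² + (y + 6.438)² = 28.8344208268²
eq3−eq2, eq3−eq1 (x²,y² cancel):
  155.958·x + 59.430·y = -8836.129530
  118.864·x − 75.420·y = -2770.577095
det = 155.958·-75.420 − 59.430·118.864 = -18826.439880
x = (-8836.129530·-75.420 − 59.430·-2770.577095) / -18826.439880 = -44.144102
y = (155.958·-2770.577095 − -8836.129530·118.864) / -18826.439880 = -32.837012

x=-44.144 y=-32.837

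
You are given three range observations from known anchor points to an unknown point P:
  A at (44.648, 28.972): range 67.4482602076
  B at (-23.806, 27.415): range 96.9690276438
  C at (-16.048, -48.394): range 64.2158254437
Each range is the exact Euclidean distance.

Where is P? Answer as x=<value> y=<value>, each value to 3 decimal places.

eq1: (x − 44.648)² + (y − 28.972)² = 67.4482602076²
eq2: (x + 23.806)² + (y − 27.415)² = 96.9690276438²
eq3: (x + 16.048)² + (y + 48.394)² = 64.2158254437²
eq1−eq2, eq1−eq3 (x²,y² cancel):
  -136.908·x − 3.114·y = -6368.237344
  -121.392·x − 154.732·y = 192.292420
det = -136.908·-154.732 − -3.114·-121.392 = 20806.033968
x = (-6368.237344·-154.732 − -3.114·192.292420) / 20806.033968 = 47.388604
y = (-136.908·192.292420 − -6368.237344·-121.392) / 20806.033968 = -38.420558

x=47.389 y=-38.421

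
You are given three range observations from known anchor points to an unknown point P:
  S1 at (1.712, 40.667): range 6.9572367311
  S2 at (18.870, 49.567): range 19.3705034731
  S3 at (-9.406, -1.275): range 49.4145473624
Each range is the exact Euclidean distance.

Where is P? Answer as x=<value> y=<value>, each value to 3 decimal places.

x=-0.368 y=47.306

eq1: (x − 1.712)² + (y − 40.667)² = 6.9572367311²
eq2: (x − 18.870)² + (y − 49.567)² = 19.3705034731²
eq3: (x + 9.406)² + (y + 1.275)² = 49.4145473624²
eq2−eq3, eq2−eq1 (x²,y² cancel):
  -56.552·x − 101.684·y = -4789.447014
  -34.316·x − 17.800·y = -829.415294
det = -56.552·-17.800 − -101.684·-34.316 = -2482.762544
x = (-4789.447014·-17.800 − -101.684·-829.415294) / -2482.762544 = -0.368095
y = (-56.552·-829.415294 − -4789.447014·-34.316) / -2482.762544 = 47.306002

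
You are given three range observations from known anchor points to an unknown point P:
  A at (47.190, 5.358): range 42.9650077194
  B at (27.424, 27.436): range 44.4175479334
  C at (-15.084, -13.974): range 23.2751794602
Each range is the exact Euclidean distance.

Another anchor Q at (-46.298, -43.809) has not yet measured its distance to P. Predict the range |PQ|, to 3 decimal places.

eq1: (x − 47.190)² + (y − 5.358)² = 42.9650077194²
eq2: (x − 27.424)² + (y − 27.436)² = 44.4175479334²
eq3: (x + 15.084)² + (y + 13.974)² = 23.2751794602²
eq2−eq1, eq2−eq3 (x²,y² cancel):
  39.532·x − 44.156·y = 877.721068
  -85.016·x − 82.820·y = 349.174446
det = 39.532·-82.820 − -44.156·-85.016 = -7028.006736
x = (877.721068·-82.820 − -44.156·349.174446) / -7028.006736 = 8.149496
y = (39.532·349.174446 − 877.721068·-85.016) / -7028.006736 = -12.581647
|P − Q| = √((8.149496 − -46.298)² + (-12.581647 − -43.809)²) = 62.766850

62.767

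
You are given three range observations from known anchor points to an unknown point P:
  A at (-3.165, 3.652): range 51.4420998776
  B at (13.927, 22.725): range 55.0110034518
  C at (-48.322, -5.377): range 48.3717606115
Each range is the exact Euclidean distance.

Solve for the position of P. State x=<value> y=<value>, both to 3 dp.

x=-37.668 y=41.807

eq1: (x + 3.165)² + (y − 3.652)² = 51.4420998776²
eq2: (x − 13.927)² + (y − 22.725)² = 55.0110034518²
eq3: (x + 48.322)² + (y + 5.377)² = 48.3717606115²
eq3−eq1, eq3−eq2 (x²,y² cancel):
  90.314·x + 18.058·y = -2647.035899
  124.498·x + 56.204·y = -2339.924135
det = 90.314·56.204 − 18.058·124.498 = 2827.823172
x = (-2647.035899·56.204 − 18.058·-2339.924135) / 2827.823172 = -37.668429
y = (90.314·-2339.924135 − -2647.035899·124.498) / 2827.823172 = 41.806987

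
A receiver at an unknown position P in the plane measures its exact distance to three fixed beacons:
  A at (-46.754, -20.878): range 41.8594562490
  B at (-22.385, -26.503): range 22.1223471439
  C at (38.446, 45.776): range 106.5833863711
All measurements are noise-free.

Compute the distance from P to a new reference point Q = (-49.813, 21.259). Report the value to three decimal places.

77.057

eq1: (x + 46.754)² + (y + 20.878)² = 41.8594562490²
eq2: (x + 22.385)² + (y + 26.503)² = 22.1223471439²
eq3: (x − 38.446)² + (y − 45.776)² = 106.5833863711²
eq3−eq2, eq3−eq1 (x²,y² cancel):
  -121.662·x − 144.558·y = 8500.580149
  -170.400·x − 133.308·y = 8656.094481
det = -121.662·-133.308 − -144.558·-170.400 = -8414.165304
x = (8500.580149·-133.308 − -144.558·8656.094481) / -8414.165304 = -14.037324
y = (-121.662·8656.094481 − 8500.580149·-170.400) / -8414.165304 = -46.989936
|P − Q| = √((-14.037324 − -49.813)² + (-46.989936 − 21.259)²) = 77.057227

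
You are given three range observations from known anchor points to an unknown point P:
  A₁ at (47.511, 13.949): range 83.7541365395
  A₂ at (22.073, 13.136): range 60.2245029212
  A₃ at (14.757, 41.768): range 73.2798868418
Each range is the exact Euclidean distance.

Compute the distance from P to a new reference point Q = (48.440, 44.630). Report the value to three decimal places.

99.571

eq1: (x − 47.511)² + (y − 13.949)² = 83.7541365395²
eq2: (x − 22.073)² + (y − 13.136)² = 60.2245029212²
eq3: (x − 14.757)² + (y − 41.768)² = 73.2798868418²
eq2−eq3, eq2−eq1 (x²,y² cancel):
  -14.632·x + 57.264·y = -440.388015
  50.876·x + 1.626·y = -1595.666738
det = -14.632·1.626 − 57.264·50.876 = -2937.154896
x = (-440.388015·1.626 − 57.264·-1595.666738) / -2937.154896 = -30.865988
y = (-14.632·-1595.666738 − -440.388015·50.876) / -2937.154896 = -15.577311
|P − Q| = √((-30.865988 − 48.440)² + (-15.577311 − 44.630)²) = 99.570880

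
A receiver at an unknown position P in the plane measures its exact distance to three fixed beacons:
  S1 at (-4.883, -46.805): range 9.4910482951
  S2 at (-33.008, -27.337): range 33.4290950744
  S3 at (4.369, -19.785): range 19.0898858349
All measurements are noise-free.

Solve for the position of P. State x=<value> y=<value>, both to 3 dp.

eq1: (x + 4.883)² + (y + 46.805)² = 9.4910482951²
eq2: (x + 33.008)² + (y + 27.337)² = 33.4290950744²
eq3: (x − 4.369)² + (y + 19.785)² = 19.0898858349²
eq1−eq2, eq1−eq3 (x²,y² cancel):
  -56.250·x + 38.936·y = -1405.136481
  18.504·x + 54.040·y = -2078.361071
det = -56.250·54.040 − 38.936·18.504 = -3760.221744
x = (-1405.136481·54.040 − 38.936·-2078.361071) / -3760.221744 = -1.326914
y = (-56.250·-2078.361071 − -1405.136481·18.504) / -3760.221744 = -38.005327

x=-1.327 y=-38.005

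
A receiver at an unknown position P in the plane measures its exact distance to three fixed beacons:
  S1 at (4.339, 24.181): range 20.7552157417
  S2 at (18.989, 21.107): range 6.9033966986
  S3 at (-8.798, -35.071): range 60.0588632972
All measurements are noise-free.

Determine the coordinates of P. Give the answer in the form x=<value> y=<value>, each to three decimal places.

x=23.283 y=15.702

eq1: (x − 4.339)² + (y − 24.181)² = 20.7552157417²
eq2: (x − 18.989)² + (y − 21.107)² = 6.9033966986²
eq3: (x + 8.798)² + (y + 35.071)² = 60.0588632972²
eq3−eq2, eq3−eq1 (x²,y² cancel):
  55.574·x + 112.356·y = 3058.117900
  26.274·x + 118.504·y = 2472.455917
det = 55.574·118.504 − 112.356·26.274 = 3633.699752
x = (3058.117900·118.504 − 112.356·2472.455917) / 3633.699752 = 23.283142
y = (55.574·2472.455917 − 3058.117900·26.274) / 3633.699752 = 15.701703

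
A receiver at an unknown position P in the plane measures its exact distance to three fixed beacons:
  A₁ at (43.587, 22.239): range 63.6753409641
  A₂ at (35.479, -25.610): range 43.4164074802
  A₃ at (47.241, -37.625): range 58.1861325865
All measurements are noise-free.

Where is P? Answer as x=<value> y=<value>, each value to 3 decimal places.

x=-6.966 y=-16.477

eq1: (x − 43.587)² + (y − 22.239)² = 63.6753409641²
eq2: (x − 35.479)² + (y + 25.610)² = 43.4164074802²
eq3: (x − 47.241)² + (y + 37.625)² = 58.1861325865²
eq1−eq3, eq1−eq2 (x²,y² cancel):
  7.308·x − 119.728·y = 1921.876038
  -16.216·x − 95.698·y = 1689.796459
det = 7.308·-95.698 − -119.728·-16.216 = -2640.870232
x = (1921.876038·-95.698 − -119.728·1689.796459) / -2640.870232 = -6.965983
y = (7.308·1689.796459 − 1921.876038·-16.216) / -2640.870232 = -16.477210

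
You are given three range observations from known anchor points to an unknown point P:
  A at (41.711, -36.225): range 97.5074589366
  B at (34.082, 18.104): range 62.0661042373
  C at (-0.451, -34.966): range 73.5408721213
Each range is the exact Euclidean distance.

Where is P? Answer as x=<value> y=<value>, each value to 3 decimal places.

x=-25.906 y=34.029

eq1: (x − 41.711)² + (y + 36.225)² = 97.5074589366²
eq2: (x − 34.082)² + (y − 18.104)² = 62.0661042373²
eq3: (x + 0.451)² + (y + 34.966)² = 73.5408721213²
eq1−eq2, eq1−eq3 (x²,y² cancel):
  -15.258·x + 108.658·y = 4092.782647
  -84.324·x + 2.518·y = 2270.211087
det = -15.258·2.518 − 108.658·-84.324 = 9124.057548
x = (4092.782647·2.518 − 108.658·2270.211087) / 9124.057548 = -25.906344
y = (-15.258·2270.211087 − 4092.782647·-84.324) / 9124.057548 = 34.028821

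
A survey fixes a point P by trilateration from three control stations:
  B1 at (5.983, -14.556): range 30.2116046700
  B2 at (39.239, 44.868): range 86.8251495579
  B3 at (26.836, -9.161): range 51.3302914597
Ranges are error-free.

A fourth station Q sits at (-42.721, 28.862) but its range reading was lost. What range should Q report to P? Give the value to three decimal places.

eq1: (x − 5.983)² + (y + 14.556)² = 30.2116046700²
eq2: (x − 39.239)² + (y − 44.868)² = 86.8251495579²
eq3: (x − 26.836)² + (y + 9.161)² = 51.3302914597²
eq1−eq2, eq1−eq3 (x²,y² cancel):
  66.512·x + 118.848·y = -3320.702419
  41.706·x + 10.790·y = -1165.636373
det = 66.512·10.790 − 118.848·41.706 = -4239.010208
x = (-3320.702419·10.790 − 118.848·-1165.636373) / -4239.010208 = -24.228102
y = (66.512·-1165.636373 − -3320.702419·41.706) / -4239.010208 = -14.381756
|P − Q| = √((-24.228102 − -42.721)² + (-14.381756 − 28.862)²) = 47.032007

47.032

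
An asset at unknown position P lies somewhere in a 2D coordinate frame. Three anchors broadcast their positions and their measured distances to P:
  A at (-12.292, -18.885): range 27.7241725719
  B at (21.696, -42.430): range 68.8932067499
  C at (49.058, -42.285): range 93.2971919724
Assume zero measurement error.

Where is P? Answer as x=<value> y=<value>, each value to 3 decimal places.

x=-37.141 y=-6.590

eq1: (x + 12.292)² + (y + 18.885)² = 27.7241725719²
eq2: (x − 21.696)² + (y + 42.430)² = 68.8932067499²
eq3: (x − 49.058)² + (y + 42.285)² = 93.2971919724²
eq3−eq2, eq3−eq1 (x²,y² cancel):
  -54.724·x − 0.290·y = 2034.404821
  -122.700·x + 46.800·y = 4248.764185
det = -54.724·46.800 − -0.290·-122.700 = -2596.666200
x = (2034.404821·46.800 − -0.290·4248.764185) / -2596.666200 = -37.140810
y = (-54.724·4248.764185 − 2034.404821·-122.700) / -2596.666200 = -6.590027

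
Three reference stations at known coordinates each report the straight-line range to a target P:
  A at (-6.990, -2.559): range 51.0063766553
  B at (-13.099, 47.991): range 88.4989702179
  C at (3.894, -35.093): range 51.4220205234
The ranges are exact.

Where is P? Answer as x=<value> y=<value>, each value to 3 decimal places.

x=-47.505 y=-33.546

eq1: (x + 6.990)² + (y + 2.559)² = 51.0063766553²
eq2: (x + 13.099)² + (y − 47.991)² = 88.4989702179²
eq3: (x − 3.894)² + (y + 35.093)² = 51.4220205234²
eq1−eq2, eq1−eq3 (x²,y² cancel):
  -12.218·x + 101.100·y = -2811.105969
  21.768·x − 65.068·y = 1148.699569
det = -12.218·-65.068 − 101.100·21.768 = -1405.743976
x = (-2811.105969·-65.068 − 101.100·1148.699569) / -1405.743976 = -47.504750
y = (-12.218·1148.699569 − -2811.105969·21.768) / -1405.743976 = -33.546182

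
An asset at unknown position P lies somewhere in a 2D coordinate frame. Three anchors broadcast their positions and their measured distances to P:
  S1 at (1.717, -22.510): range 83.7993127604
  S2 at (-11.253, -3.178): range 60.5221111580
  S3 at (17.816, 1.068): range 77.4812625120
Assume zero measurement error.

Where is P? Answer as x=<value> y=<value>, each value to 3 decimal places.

eq1: (x − 1.717)² + (y + 22.510)² = 83.7993127604²
eq2: (x + 11.253)² + (y + 3.178)² = 60.5221111580²
eq3: (x − 17.816)² + (y − 1.068)² = 77.4812625120²
eq1−eq3, eq1−eq2 (x²,y² cancel):
  32.198·x + 47.156·y = 827.881070
  -25.940·x + 38.664·y = 2986.480384
det = 32.198·38.664 − 47.156·-25.940 = 2468.130112
x = (827.881070·38.664 − 47.156·2986.480384) / 2468.130112 = -44.090575
y = (32.198·2986.480384 − 827.881070·-25.940) / 2468.130112 = 47.661154

x=-44.091 y=47.661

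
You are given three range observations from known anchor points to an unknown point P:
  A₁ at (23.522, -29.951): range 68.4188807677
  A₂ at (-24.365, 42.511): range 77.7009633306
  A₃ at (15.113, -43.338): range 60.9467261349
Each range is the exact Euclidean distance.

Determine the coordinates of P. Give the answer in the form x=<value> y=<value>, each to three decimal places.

eq1: (x − 23.522)² + (y + 29.951)² = 68.4188807677²
eq2: (x + 24.365)² + (y − 42.511)² = 77.7009633306²
eq3: (x − 15.113)² + (y + 43.338)² = 60.9467261349²
eq2−eq1, eq2−eq3 (x²,y² cancel):
  95.774·x − 144.924·y = 405.804996
  78.956·x − 171.698·y = 2028.682943
det = 95.774·-171.698 − -144.924·78.956 = -5001.584908
x = (405.804996·-171.698 − -144.924·2028.682943) / -5001.584908 = -44.851571
y = (95.774·2028.682943 − 405.804996·78.956) / -5001.584908 = -32.440585

x=-44.852 y=-32.441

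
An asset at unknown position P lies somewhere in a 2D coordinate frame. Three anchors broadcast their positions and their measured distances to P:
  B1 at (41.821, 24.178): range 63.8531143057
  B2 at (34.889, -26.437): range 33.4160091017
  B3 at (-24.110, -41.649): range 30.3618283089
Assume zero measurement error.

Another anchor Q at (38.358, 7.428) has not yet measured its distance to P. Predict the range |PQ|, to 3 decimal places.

eq1: (x − 41.821)² + (y − 24.178)² = 63.8531143057²
eq2: (x − 34.889)² + (y + 26.437)² = 33.4160091017²
eq3: (x + 24.110)² + (y + 41.649)² = 30.3618283089²
eq1−eq2, eq1−eq3 (x²,y² cancel):
  -13.864·x − 101.230·y = 2543.176107
  -131.862·x − 131.654·y = 3137.739164
det = -13.864·-131.654 − -101.230·-131.862 = -11523.139204
x = (2543.176107·-131.654 − -101.230·3137.739164) / -11523.139204 = 1.491431
y = (-13.864·3137.739164 − 2543.176107·-131.862) / -11523.139204 = -25.327011
|P − Q| = √((1.491431 − 38.358)² + (-25.327011 − 7.428)²) = 49.315663

49.316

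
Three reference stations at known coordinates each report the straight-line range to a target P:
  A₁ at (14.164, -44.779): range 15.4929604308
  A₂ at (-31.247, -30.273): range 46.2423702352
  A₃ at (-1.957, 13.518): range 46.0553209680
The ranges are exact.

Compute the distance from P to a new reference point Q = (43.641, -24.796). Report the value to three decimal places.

eq1: (x − 14.164)² + (y + 44.779)² = 15.4929604308²
eq2: (x + 31.247)² + (y + 30.273)² = 46.2423702352²
eq3: (x + 1.957)² + (y − 13.518)² = 46.0553209680²
eq1−eq3, eq1−eq2 (x²,y² cancel):
  -32.242·x + 116.594·y = -3900.272331
  -90.822·x + 29.012·y = -2211.273181
det = -32.242·29.012 − 116.594·-90.822 = 9653.895364
x = (-3900.272331·29.012 − 116.594·-2211.273181) / 9653.895364 = 14.985297
y = (-32.242·-2211.273181 − -3900.272331·-90.822) / 9653.895364 = -29.307824
|P − Q| = √((14.985297 − 43.641)² + (-29.307824 − -24.796)²) = 29.008721

29.009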